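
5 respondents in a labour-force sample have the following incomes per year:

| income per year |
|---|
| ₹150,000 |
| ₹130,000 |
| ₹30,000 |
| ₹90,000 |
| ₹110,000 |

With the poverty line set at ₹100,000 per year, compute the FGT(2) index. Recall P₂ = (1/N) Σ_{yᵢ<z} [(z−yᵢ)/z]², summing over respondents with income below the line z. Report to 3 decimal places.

0.100

Incomes under z: ₹30,000, ₹90,000 (q = 2 of N = 5).
Shortfall ratios: (100000−30000)/100000 = 0.7000; (100000−90000)/100000 = 0.1000.
Squared: 0.4900; 0.0100.
Sum = 0.500000; P₂ = 0.500000 / 5 = 0.100.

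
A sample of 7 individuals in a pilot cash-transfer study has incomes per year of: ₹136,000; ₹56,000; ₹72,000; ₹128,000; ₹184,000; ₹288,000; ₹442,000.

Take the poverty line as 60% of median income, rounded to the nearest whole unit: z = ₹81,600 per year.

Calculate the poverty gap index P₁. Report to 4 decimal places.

Poor units: ₹56,000, ₹72,000 (q = 2 of N = 7).
Relative gaps: (81600−56000)/81600 = 0.3137; (81600−72000)/81600 = 0.1176.
Σ = 0.431373. Dividing by the full population N = 7 gives P₁ = 0.0616.

0.0616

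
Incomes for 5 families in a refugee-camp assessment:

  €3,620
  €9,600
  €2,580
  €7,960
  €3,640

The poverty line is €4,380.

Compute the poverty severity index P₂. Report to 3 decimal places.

Incomes under z: €2,580, €3,620, €3,640 (q = 3 of N = 5).
Gap ratios (z−y)/z: (4380−2580)/4380 = 0.4110; (4380−3620)/4380 = 0.1735; (4380−3640)/4380 = 0.1689.
Squared: 0.1689; 0.0301; 0.0285.
Sum = 0.227539; P₂ = 0.227539 / 5 = 0.046.

0.046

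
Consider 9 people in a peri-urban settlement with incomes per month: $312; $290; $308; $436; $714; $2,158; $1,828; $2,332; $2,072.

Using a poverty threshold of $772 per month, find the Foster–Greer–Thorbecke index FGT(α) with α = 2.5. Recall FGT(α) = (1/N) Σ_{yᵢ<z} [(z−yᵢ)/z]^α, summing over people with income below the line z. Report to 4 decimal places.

0.1099

Poor units: $290, $308, $312, $436, $714 (q = 5 of N = 9).
Relative gaps: (772−290)/772 = 0.6244; (772−308)/772 = 0.6010; (772−312)/772 = 0.5959; (772−436)/772 = 0.4352; (772−714)/772 = 0.0751.
Raised to α = 2.5: 0.30802; 0.28006; 0.27406; 0.12497; 0.00155.
Sum = 0.988658; FGT(2.5) = 0.988658 / 9 = 0.1099.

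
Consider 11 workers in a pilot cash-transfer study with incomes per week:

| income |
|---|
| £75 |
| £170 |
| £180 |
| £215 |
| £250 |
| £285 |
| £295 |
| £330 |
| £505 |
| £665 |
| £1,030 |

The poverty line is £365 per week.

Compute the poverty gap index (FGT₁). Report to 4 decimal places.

Poor units: £75, £170, £180, £215, £250, £285, £295, £330 (q = 8 of N = 11).
Normalized shortfalls: (365−75)/365 = 0.7945; (365−170)/365 = 0.5342; (365−180)/365 = 0.5068; (365−215)/365 = 0.4110; (365−250)/365 = 0.3151; (365−285)/365 = 0.2192; (365−295)/365 = 0.1918; (365−330)/365 = 0.0959.
Σ = 3.068493. Dividing by the full population N = 11 gives P₁ = 0.2790.

0.2790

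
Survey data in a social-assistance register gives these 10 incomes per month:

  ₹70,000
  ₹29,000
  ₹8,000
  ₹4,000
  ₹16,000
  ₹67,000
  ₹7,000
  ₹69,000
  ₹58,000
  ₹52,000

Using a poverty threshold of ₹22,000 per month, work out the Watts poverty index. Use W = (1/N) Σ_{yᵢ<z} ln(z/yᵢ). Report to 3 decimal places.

0.418

Below the line: ₹4,000, ₹7,000, ₹8,000, ₹16,000 (q = 4 of N = 10).
ln(z/y) terms: ln(22000/4000) = 1.7047; ln(22000/7000) = 1.1451; ln(22000/8000) = 1.0116; ln(22000/16000) = 0.3185.
W = 4.179935 / 10 = 0.418.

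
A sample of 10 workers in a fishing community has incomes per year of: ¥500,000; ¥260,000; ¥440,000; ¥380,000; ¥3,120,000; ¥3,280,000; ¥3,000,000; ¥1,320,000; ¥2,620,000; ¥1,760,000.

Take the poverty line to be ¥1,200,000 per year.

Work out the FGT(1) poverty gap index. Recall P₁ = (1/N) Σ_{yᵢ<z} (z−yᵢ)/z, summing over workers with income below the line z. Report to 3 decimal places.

0.268

Incomes under z: ¥260,000, ¥380,000, ¥440,000, ¥500,000 (q = 4 of N = 10).
Gap ratios (z−y)/z: (1200000−260000)/1200000 = 0.7833; (1200000−380000)/1200000 = 0.6833; (1200000−440000)/1200000 = 0.6333; (1200000−500000)/1200000 = 0.5833.
Σ = 2.683333. Dividing by the full population N = 10 gives P₁ = 0.268.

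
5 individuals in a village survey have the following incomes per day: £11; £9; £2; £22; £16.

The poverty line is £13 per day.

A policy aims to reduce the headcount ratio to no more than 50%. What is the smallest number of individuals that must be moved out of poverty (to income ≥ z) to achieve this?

1

Currently q = 3 of N = 5 are below the line (H = 0.600).
A headcount ratio of at most 50% allows at most ⌊0.50 × 5⌋ = 2 poor individuals.
So at least 3 − 2 = 1 must be lifted.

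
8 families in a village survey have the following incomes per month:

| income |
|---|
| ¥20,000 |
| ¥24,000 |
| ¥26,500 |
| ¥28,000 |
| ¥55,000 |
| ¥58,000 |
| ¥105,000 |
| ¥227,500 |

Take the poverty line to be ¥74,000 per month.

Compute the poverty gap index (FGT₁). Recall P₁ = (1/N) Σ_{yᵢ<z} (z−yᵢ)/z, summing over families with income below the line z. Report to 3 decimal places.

Below z: ¥20,000, ¥24,000, ¥26,500, ¥28,000, ¥55,000, ¥58,000 (q = 6 of N = 8).
Relative gaps: (74000−20000)/74000 = 0.7297; (74000−24000)/74000 = 0.6757; (74000−26500)/74000 = 0.6419; (74000−28000)/74000 = 0.6216; (74000−55000)/74000 = 0.2568; (74000−58000)/74000 = 0.2162.
Σ = 3.141892. Dividing by the full population N = 8 gives P₁ = 0.393.

0.393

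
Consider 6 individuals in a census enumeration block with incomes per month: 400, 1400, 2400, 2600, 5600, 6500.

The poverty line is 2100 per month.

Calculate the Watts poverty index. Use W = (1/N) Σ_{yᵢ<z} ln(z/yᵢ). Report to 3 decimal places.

0.344

Poor units: 400, 1400 (q = 2 of N = 6).
Log shortfalls: ln(2100/400) = 1.6582; ln(2100/1400) = 0.4055.
W = 2.063693 / 6 = 0.344.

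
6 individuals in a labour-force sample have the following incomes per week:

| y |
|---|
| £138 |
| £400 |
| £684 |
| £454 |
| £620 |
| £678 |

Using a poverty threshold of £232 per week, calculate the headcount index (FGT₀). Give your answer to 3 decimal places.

1 of the 6 individuals have income below £232.
H = 1/6 = 0.167.

0.167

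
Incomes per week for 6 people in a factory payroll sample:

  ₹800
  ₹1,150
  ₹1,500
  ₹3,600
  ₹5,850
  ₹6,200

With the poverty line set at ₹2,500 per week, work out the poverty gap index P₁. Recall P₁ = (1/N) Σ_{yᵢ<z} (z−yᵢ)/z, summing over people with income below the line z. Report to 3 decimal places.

Below the line: ₹800, ₹1,150, ₹1,500 (q = 3 of N = 6).
Shortfall ratios: (2500−800)/2500 = 0.6800; (2500−1150)/2500 = 0.5400; (2500−1500)/2500 = 0.4000.
Σ = 1.620000. Dividing by the full population N = 6 gives P₁ = 0.270.

0.270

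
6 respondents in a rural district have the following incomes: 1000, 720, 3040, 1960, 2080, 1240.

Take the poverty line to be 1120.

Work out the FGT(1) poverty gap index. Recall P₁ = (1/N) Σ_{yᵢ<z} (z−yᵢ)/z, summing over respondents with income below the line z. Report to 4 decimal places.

0.0774

Below z: 720, 1000 (q = 2 of N = 6).
Shortfall ratios: (1120−720)/1120 = 0.3571; (1120−1000)/1120 = 0.1071.
Sum of shortfalls = 0.464286; P₁ averages over all N: 0.464286 / 6 = 0.0774.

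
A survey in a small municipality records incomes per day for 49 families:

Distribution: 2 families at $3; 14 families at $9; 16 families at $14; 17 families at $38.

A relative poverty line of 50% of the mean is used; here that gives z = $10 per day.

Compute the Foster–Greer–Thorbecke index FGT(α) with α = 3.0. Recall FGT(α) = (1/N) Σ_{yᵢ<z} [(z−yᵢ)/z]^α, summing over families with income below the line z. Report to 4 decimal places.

Poor units: 2×$3, 14×$9 (q = 16 of N = 49).
Relative gaps: (10−3)/10 = 0.7000 (×2); (10−9)/10 = 0.1000 (×14).
Raised to α = 3.0: 0.34300 (×2); 0.00100 (×14).
Sum = 0.700000; FGT(3.0) = 0.700000 / 49 = 0.0143.

0.0143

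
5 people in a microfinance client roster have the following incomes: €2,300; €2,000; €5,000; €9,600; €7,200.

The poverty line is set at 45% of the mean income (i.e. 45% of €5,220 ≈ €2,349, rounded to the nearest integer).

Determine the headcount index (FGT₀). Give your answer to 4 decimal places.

2 of the 5 people have income below €2,349.
H = 2/5 = 0.4000.

0.4000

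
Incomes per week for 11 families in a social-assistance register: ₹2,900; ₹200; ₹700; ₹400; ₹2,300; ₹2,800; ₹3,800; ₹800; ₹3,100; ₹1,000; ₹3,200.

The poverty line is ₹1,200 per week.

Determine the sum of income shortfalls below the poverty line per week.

₹2,900

Below the line: ₹200, ₹400, ₹700, ₹800, ₹1,000 (q = 5 of N = 11).
Individual gaps: 1200−200 = 1000; 1200−400 = 800; 1200−700 = 500; 1200−800 = 400; 1200−1000 = 200.
Aggregate gap = ₹2,900.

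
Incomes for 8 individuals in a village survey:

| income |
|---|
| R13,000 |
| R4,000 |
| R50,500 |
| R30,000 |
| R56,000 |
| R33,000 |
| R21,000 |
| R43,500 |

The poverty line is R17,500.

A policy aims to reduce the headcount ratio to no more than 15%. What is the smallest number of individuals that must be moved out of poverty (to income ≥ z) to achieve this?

1

2 of the 8 individuals are poor, so H = 2/8 = 0.250.
A headcount ratio of at most 15% allows at most ⌊0.15 × 8⌋ = 1 poor individuals.
So at least 2 − 1 = 1 must be lifted.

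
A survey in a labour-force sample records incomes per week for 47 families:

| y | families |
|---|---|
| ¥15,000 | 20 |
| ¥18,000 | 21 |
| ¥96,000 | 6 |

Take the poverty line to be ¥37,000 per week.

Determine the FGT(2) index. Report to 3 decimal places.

0.268

Incomes under z: 20×¥15,000, 21×¥18,000 (q = 41 of N = 47).
Relative gaps: (37000−15000)/37000 = 0.5946 (×20); (37000−18000)/37000 = 0.5135 (×21).
Squared: 0.3535 (×20); 0.2637 (×21).
Sum = 12.608473; P₂ = 12.608473 / 47 = 0.268.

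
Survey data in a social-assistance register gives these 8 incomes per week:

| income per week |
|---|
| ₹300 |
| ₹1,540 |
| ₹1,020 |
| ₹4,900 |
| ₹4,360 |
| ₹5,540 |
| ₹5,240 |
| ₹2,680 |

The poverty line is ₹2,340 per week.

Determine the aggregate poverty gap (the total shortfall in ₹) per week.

₹4,160

Incomes under z: ₹300, ₹1,020, ₹1,540 (q = 3 of N = 8).
Individual gaps: 2340−300 = 2040; 2340−1020 = 1320; 2340−1540 = 800.
Aggregate gap = ₹4,160.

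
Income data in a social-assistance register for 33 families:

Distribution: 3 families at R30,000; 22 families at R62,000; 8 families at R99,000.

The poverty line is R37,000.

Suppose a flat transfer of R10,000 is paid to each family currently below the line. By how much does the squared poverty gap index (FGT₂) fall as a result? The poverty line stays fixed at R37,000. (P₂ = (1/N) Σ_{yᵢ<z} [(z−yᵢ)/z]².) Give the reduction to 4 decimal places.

Before: below the line — 3×R30,000; squared poverty gap index (FGT₂) = 0.003254.
After the R10,000 transfer: below the line — none; squared poverty gap index (FGT₂) = 0.000000.
Reduction = 0.003254 − 0.000000 = 0.0033.

0.0033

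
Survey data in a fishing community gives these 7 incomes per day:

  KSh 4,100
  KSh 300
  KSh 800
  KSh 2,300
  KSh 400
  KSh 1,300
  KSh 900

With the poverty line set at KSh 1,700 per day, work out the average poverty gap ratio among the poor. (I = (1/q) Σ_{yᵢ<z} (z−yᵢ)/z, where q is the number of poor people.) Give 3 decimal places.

0.565

Poor units: KSh 300, KSh 400, KSh 800, KSh 900, KSh 1,300 (q = 5 of N = 7).
Relative gaps: 0.8235, 0.7647, 0.5294, 0.4706, 0.2353; sum = 2.823529.
I averages over the q = 5 poor units only: 2.823529 / 5 = 0.565.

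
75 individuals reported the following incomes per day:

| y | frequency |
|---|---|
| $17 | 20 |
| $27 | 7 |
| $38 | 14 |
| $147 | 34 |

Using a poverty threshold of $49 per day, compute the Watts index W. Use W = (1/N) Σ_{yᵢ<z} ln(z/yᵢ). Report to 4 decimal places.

Incomes under z: 20×$17, 7×$27, 14×$38 (q = 41 of N = 75).
Log gaps: ln(49/17) = 1.0586 (×20); ln(49/27) = 0.5960 (×7); ln(49/38) = 0.2542 (×14).
W = 28.903301 / 75 = 0.3854.

0.3854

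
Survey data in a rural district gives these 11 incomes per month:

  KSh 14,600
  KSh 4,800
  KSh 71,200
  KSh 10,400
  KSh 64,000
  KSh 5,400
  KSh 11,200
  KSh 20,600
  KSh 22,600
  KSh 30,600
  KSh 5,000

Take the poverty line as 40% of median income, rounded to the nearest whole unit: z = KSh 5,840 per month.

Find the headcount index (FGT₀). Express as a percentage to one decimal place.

27.3%

3 of the 11 families have income below KSh 5,840.
H = 3/11 = 27.3%.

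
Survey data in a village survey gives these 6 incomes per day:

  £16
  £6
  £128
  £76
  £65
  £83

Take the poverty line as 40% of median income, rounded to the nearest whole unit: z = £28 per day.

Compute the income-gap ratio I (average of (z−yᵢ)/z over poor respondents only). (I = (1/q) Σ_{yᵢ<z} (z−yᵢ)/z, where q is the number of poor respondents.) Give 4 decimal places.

0.6071

Incomes under z: £6, £16 (q = 2 of N = 6).
Relative gaps: 0.7857, 0.4286; sum = 1.214286.
I averages over the q = 2 poor units only: 1.214286 / 2 = 0.6071.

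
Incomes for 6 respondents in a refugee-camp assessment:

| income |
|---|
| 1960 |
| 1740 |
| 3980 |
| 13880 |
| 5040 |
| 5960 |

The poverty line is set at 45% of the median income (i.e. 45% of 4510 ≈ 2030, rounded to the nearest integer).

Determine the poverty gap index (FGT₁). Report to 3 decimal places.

Incomes under z: 1740, 1960 (q = 2 of N = 6).
Relative gaps: (2030−1740)/2030 = 0.1429; (2030−1960)/2030 = 0.0345.
Sum of shortfalls = 0.177340; P₁ averages over all N: 0.177340 / 6 = 0.030.

0.030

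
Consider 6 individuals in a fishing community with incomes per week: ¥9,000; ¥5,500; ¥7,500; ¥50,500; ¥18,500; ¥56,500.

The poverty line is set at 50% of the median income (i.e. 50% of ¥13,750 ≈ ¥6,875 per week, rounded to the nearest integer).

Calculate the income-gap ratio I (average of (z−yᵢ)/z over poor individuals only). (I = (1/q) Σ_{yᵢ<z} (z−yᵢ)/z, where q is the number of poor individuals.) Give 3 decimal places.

0.200

Incomes under z: ¥5,500 (q = 1 of N = 6).
Shortfall ratios (z−y)/z: 0.2000; sum = 0.200000.
I averages over the q = 1 poor units only: 0.200000 / 1 = 0.200.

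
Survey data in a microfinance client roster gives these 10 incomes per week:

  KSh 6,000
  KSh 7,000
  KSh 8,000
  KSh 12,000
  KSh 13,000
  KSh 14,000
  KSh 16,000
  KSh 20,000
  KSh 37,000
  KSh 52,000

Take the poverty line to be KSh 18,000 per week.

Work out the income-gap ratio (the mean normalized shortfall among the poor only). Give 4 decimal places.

0.3968

Poor units: KSh 6,000, KSh 7,000, KSh 8,000, KSh 12,000, KSh 13,000, KSh 14,000, KSh 16,000 (q = 7 of N = 10).
Shortfall ratios (z−y)/z: 0.6667, 0.6111, 0.5556, 0.3333, 0.2778, 0.2222, 0.1111; sum = 2.777778.
I averages over the q = 7 poor units only: 2.777778 / 7 = 0.3968.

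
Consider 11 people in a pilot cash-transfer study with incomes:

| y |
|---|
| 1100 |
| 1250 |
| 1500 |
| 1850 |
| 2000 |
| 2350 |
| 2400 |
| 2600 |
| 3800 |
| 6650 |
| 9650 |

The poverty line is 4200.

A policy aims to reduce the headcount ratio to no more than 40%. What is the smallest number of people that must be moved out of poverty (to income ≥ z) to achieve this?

Currently q = 9 of N = 11 are below the line (H = 0.818).
A headcount ratio of at most 40% allows at most ⌊0.40 × 11⌋ = 4 poor people.
So at least 9 − 4 = 5 must be lifted.

5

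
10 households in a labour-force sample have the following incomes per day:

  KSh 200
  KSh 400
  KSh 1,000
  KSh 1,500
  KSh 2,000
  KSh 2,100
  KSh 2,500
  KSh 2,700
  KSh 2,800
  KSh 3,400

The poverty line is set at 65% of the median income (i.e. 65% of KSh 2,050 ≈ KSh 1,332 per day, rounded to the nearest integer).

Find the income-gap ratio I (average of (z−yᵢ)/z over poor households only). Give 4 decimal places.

0.5996

Poor units: KSh 200, KSh 400, KSh 1,000 (q = 3 of N = 10).
Relative gaps: 0.8498, 0.6997, 0.2492; sum = 1.798799.
The income-gap ratio divides by q (the poor only): 1.798799 / 3 = 0.5996.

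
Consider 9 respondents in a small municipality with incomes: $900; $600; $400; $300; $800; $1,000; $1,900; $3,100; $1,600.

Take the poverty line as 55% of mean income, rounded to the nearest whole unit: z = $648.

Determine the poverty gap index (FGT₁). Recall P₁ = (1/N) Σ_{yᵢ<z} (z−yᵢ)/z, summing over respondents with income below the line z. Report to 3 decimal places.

0.110

Below z: $300, $400, $600 (q = 3 of N = 9).
Shortfall ratios: (648−300)/648 = 0.5370; (648−400)/648 = 0.3827; (648−600)/648 = 0.0741.
Sum of shortfalls = 0.993827; P₁ averages over all N: 0.993827 / 9 = 0.110.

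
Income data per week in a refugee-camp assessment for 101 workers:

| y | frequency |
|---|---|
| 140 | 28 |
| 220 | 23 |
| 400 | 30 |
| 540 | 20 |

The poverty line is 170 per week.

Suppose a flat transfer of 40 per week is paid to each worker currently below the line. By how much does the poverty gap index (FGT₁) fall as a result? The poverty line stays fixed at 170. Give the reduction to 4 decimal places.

Before: below the line — 28×140; poverty gap index (FGT₁) = 0.048923.
After the 40 transfer: below the line — none; poverty gap index (FGT₁) = 0.000000.
Reduction = 0.048923 − 0.000000 = 0.0489.

0.0489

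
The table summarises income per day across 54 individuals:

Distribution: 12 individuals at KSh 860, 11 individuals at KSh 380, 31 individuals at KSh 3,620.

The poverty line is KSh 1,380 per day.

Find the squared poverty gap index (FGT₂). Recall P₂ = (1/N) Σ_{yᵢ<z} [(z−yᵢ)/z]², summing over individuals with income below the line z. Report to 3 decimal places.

Below the line: 11×KSh 380, 12×KSh 860 (q = 23 of N = 54).
Gap ratios (z−y)/z: (1380−380)/1380 = 0.7246 (×11); (1380−860)/1380 = 0.3768 (×12).
Squared: 0.5251 (×11); 0.1420 (×12).
Sum = 7.479941; P₂ = 7.479941 / 54 = 0.139.

0.139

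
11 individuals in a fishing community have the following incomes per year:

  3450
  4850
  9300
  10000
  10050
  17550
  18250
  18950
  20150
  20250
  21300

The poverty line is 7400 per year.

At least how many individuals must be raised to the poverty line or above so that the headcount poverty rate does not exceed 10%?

1

2 of the 11 individuals are poor, so H = 2/11 = 0.182.
A headcount ratio of at most 10% allows at most ⌊0.10 × 11⌋ = 1 poor individuals.
So at least 2 − 1 = 1 must be lifted.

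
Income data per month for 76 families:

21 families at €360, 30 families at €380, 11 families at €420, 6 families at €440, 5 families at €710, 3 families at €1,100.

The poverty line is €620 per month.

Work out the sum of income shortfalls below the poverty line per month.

Incomes under z: 21×€360, 30×€380, 11×€420, 6×€440 (q = 68 of N = 76).
Individual gaps: 21×(620−360) = 5460; 30×(620−380) = 7200; 11×(620−420) = 2200; 6×(620−440) = 1080.
Aggregate gap = €15,940.

€15,940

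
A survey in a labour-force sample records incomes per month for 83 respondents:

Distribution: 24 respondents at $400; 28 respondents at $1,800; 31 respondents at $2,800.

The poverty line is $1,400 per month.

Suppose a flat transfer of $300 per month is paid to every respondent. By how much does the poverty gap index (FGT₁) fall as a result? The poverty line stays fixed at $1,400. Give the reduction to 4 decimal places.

0.0620

Before: below the line — 24×$400; poverty gap index (FGT₁) = 0.206540.
After the $300 transfer: below the line — 24×$700; poverty gap index (FGT₁) = 0.144578.
Reduction = 0.206540 − 0.144578 = 0.0620.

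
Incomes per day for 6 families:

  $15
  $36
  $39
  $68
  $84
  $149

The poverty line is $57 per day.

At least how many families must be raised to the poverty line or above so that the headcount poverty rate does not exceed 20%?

3 of the 6 families are poor, so H = 3/6 = 0.500.
A headcount ratio of at most 20% allows at most ⌊0.20 × 6⌋ = 1 poor families.
So at least 3 − 1 = 2 must be lifted.

2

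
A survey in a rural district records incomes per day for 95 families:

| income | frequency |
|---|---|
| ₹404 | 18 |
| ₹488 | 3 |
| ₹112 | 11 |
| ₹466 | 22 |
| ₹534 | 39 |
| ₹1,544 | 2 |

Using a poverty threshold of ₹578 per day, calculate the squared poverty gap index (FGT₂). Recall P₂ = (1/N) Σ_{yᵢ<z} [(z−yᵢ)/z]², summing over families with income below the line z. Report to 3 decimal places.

0.104

Poor units: 11×₹112, 18×₹404, 22×₹466, 3×₹488, 39×₹534 (q = 93 of N = 95).
Relative gaps: (578−112)/578 = 0.8062 (×11); (578−404)/578 = 0.3010 (×18); (578−466)/578 = 0.1938 (×22); (578−488)/578 = 0.1557 (×3); (578−534)/578 = 0.0761 (×39).
Squared: 0.6500 (×11); 0.0906 (×18); 0.0375 (×22); 0.0242 (×3); 0.0058 (×39).
Sum = 9.906060; P₂ = 9.906060 / 95 = 0.104.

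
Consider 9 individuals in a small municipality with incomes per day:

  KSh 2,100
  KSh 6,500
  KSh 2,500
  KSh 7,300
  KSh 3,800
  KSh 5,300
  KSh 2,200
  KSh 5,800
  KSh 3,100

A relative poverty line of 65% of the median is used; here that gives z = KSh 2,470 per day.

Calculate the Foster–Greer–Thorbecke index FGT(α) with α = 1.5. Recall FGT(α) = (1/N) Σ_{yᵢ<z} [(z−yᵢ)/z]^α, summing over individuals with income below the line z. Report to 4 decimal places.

0.0105

Below z: KSh 2,100, KSh 2,200 (q = 2 of N = 9).
Relative gaps: (2470−2100)/2470 = 0.1498; (2470−2200)/2470 = 0.1093.
Raised to α = 1.5: 0.05798; 0.03614.
Sum = 0.094118; FGT(1.5) = 0.094118 / 9 = 0.0105.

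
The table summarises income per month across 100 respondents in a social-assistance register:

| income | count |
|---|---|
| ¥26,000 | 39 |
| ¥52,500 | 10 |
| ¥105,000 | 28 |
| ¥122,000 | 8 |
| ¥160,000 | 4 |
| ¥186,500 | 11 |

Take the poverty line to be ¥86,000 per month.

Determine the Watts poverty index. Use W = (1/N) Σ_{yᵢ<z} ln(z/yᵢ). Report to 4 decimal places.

0.5159

Below z: 39×¥26,000, 10×¥52,500 (q = 49 of N = 100).
Log shortfalls: ln(86000/26000) = 1.1963 (×39); ln(86000/52500) = 0.4935 (×10).
W = 51.589121 / 100 = 0.5159.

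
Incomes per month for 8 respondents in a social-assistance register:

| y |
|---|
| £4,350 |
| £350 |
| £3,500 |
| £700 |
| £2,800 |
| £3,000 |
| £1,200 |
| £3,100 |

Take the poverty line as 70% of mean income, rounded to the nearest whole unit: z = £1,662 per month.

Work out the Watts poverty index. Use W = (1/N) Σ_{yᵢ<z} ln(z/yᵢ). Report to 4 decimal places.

0.3435

Below z: £350, £700, £1,200 (q = 3 of N = 8).
ln(z/y) terms: ln(1662/350) = 1.5578; ln(1662/700) = 0.8647; ln(1662/1200) = 0.3257.
W = 2.748241 / 8 = 0.3435.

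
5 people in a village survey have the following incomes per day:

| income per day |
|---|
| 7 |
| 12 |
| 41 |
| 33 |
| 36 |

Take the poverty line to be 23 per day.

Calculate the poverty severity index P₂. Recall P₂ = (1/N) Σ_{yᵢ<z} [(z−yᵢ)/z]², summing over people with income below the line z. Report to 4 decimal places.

Below the line: 7, 12 (q = 2 of N = 5).
Normalized shortfalls: (23−7)/23 = 0.6957; (23−12)/23 = 0.4783.
Squared: 0.4839; 0.2287.
Sum = 0.712665; P₂ = 0.712665 / 5 = 0.1425.

0.1425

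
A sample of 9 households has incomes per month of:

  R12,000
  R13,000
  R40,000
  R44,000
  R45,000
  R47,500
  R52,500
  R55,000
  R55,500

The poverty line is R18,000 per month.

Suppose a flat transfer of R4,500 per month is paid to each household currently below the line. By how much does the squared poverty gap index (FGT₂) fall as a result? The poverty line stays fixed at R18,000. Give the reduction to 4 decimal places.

Before: below the line — R12,000, R13,000; squared poverty gap index (FGT₂) = 0.020919.
After the R4,500 transfer: below the line — R16,500, R17,500; squared poverty gap index (FGT₂) = 0.000857.
Reduction = 0.020919 − 0.000857 = 0.0201.

0.0201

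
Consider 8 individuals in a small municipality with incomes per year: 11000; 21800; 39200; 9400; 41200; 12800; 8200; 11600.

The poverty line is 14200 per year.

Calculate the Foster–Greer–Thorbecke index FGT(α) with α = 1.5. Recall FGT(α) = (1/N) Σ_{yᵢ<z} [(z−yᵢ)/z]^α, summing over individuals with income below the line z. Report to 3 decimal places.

Below the line: 8200, 9400, 11000, 11600, 12800 (q = 5 of N = 8).
Gap ratios (z−y)/z: (14200−8200)/14200 = 0.4225; (14200−9400)/14200 = 0.3380; (14200−11000)/14200 = 0.2254; (14200−11600)/14200 = 0.1831; (14200−12800)/14200 = 0.0986.
Raised to α = 1.5: 0.27466; 0.19653; 0.10698; 0.07835; 0.03096.
Sum = 0.687472; FGT(1.5) = 0.687472 / 8 = 0.086.

0.086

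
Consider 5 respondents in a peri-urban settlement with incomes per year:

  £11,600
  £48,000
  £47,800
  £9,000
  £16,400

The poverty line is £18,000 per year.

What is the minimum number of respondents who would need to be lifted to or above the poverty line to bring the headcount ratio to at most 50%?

Currently q = 3 of N = 5 are below the line (H = 0.600).
A headcount ratio of at most 50% allows at most ⌊0.50 × 5⌋ = 2 poor respondents.
So at least 3 − 2 = 1 must be lifted.

1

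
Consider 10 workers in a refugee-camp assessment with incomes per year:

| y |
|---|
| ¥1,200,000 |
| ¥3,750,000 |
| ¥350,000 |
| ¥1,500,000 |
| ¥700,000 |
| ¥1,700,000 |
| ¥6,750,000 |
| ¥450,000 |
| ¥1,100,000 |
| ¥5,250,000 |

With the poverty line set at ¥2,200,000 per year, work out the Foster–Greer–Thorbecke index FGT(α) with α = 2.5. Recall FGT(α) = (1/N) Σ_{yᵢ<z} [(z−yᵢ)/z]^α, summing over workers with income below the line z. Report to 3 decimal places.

0.199

Incomes under z: ¥350,000, ¥450,000, ¥700,000, ¥1,100,000, ¥1,200,000, ¥1,500,000, ¥1,700,000 (q = 7 of N = 10).
Relative gaps: (2200000−350000)/2200000 = 0.8409; (2200000−450000)/2200000 = 0.7955; (2200000−700000)/2200000 = 0.6818; (2200000−1100000)/2200000 = 0.5000; (2200000−1200000)/2200000 = 0.4545; (2200000−1500000)/2200000 = 0.3182; (2200000−1700000)/2200000 = 0.2273.
Raised to α = 2.5: 0.64844; 0.56434; 0.38386; 0.17678; 0.13930; 0.05711; 0.02462.
Sum = 1.994445; FGT(2.5) = 1.994445 / 10 = 0.199.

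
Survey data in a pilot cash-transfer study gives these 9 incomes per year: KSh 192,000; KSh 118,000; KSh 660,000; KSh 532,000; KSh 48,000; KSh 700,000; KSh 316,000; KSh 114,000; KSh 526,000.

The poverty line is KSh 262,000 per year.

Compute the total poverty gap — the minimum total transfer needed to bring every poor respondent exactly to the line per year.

KSh 576,000

Poor units: KSh 48,000, KSh 114,000, KSh 118,000, KSh 192,000 (q = 4 of N = 9).
Individual gaps: 262000−48000 = 214000; 262000−114000 = 148000; 262000−118000 = 144000; 262000−192000 = 70000.
Aggregate gap = KSh 576,000.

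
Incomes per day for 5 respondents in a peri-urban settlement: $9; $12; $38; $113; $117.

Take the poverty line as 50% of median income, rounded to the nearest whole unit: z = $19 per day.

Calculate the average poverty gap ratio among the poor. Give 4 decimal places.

0.4474

Poor units: $9, $12 (q = 2 of N = 5).
Shortfall ratios (z−y)/z: 0.5263, 0.3684; sum = 0.894737.
The income-gap ratio divides by q (the poor only): 0.894737 / 2 = 0.4474.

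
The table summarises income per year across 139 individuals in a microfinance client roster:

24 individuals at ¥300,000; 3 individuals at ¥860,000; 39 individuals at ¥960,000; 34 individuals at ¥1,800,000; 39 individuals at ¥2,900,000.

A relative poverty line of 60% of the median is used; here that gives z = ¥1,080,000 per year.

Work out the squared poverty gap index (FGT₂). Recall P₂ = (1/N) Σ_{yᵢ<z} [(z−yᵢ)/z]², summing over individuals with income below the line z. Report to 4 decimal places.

0.0944

Incomes under z: 24×¥300,000, 3×¥860,000, 39×¥960,000 (q = 66 of N = 139).
Normalized shortfalls: (1080000−300000)/1080000 = 0.7222 (×24); (1080000−860000)/1080000 = 0.2037 (×3); (1080000−960000)/1080000 = 0.1111 (×39).
Squared: 0.5216 (×24); 0.0415 (×3); 0.0123 (×39).
Sum = 13.124486; P₂ = 13.124486 / 139 = 0.0944.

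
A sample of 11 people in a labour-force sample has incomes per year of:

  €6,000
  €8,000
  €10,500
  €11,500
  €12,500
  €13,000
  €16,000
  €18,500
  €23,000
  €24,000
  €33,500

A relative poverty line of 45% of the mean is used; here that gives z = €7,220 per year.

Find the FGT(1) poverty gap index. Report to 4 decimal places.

0.0154

Below z: €6,000 (q = 1 of N = 11).
Relative gaps: (7220−6000)/7220 = 0.1690.
Σ = 0.168975. Dividing by the full population N = 11 gives P₁ = 0.0154.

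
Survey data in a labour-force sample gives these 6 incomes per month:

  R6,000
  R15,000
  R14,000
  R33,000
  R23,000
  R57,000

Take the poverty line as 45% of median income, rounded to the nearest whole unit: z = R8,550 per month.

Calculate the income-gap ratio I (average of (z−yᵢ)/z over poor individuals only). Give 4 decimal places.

Poor units: R6,000 (q = 1 of N = 6).
Shortfall ratios (z−y)/z: 0.2982; sum = 0.298246.
The income-gap ratio divides by q (the poor only): 0.298246 / 1 = 0.2982.

0.2982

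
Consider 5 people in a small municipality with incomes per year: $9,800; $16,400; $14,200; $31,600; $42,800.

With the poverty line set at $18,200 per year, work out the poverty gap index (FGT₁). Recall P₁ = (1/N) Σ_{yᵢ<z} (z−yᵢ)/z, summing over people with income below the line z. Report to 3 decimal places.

Poor units: $9,800, $14,200, $16,400 (q = 3 of N = 5).
Shortfall ratios: (18200−9800)/18200 = 0.4615; (18200−14200)/18200 = 0.2198; (18200−16400)/18200 = 0.0989.
Σ = 0.780220. Dividing by the full population N = 5 gives P₁ = 0.156.

0.156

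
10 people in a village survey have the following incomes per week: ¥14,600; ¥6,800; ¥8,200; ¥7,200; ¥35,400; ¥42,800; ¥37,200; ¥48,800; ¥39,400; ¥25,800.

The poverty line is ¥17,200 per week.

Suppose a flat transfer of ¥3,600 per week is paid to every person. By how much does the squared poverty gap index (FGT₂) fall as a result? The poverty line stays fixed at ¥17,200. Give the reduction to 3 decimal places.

Before: below the line — ¥6,800, ¥7,200, ¥8,200, ¥14,600; squared poverty gap index (FGT₂) = 0.10003.
After the ¥3,600 transfer: below the line — ¥10,400, ¥10,800, ¥11,800; squared poverty gap index (FGT₂) = 0.03933.
Reduction = 0.10003 − 0.03933 = 0.061.

0.061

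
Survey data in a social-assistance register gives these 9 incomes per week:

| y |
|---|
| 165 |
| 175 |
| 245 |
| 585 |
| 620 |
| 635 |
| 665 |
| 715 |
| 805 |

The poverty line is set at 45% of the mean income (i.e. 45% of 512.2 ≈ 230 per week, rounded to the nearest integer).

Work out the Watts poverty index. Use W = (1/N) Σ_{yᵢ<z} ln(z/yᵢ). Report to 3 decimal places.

Below the line: 165, 175 (q = 2 of N = 9).
ln(z/y) terms: ln(230/165) = 0.3321; ln(230/175) = 0.2733.
W = 0.605427 / 9 = 0.067.

0.067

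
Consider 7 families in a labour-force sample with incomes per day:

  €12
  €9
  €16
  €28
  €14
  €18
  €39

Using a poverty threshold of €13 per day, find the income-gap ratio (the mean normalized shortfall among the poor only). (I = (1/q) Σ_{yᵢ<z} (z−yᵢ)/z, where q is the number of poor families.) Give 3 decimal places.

0.192

Below the line: €9, €12 (q = 2 of N = 7).
Shortfall ratios (z−y)/z: 0.3077, 0.0769; sum = 0.384615.
The income-gap ratio divides by q (the poor only): 0.384615 / 2 = 0.192.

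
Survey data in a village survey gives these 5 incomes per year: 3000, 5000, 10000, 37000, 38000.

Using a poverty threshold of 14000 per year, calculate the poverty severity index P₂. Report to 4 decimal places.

Below the line: 3000, 5000, 10000 (q = 3 of N = 5).
Gap ratios (z−y)/z: (14000−3000)/14000 = 0.7857; (14000−5000)/14000 = 0.6429; (14000−10000)/14000 = 0.2857.
Squared: 0.6173; 0.4133; 0.0816.
Sum = 1.112245; P₂ = 1.112245 / 5 = 0.2224.

0.2224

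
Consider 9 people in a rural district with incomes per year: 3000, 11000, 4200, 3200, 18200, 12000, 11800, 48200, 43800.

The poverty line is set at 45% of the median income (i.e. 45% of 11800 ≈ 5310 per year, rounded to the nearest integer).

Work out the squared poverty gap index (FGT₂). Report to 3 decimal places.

Poor units: 3000, 3200, 4200 (q = 3 of N = 9).
Relative gaps: (5310−3000)/5310 = 0.4350; (5310−3200)/5310 = 0.3974; (5310−4200)/5310 = 0.2090.
Squared: 0.1892; 0.1579; 0.0437.
Sum = 0.390845; P₂ = 0.390845 / 9 = 0.043.

0.043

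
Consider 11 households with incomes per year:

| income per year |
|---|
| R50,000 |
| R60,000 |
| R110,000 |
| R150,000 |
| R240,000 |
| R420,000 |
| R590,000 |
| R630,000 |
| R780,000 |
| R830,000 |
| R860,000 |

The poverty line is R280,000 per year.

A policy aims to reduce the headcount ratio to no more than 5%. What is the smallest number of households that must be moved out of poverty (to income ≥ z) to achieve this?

5 of the 11 households are poor, so H = 5/11 = 0.455.
A headcount ratio of at most 5% allows at most ⌊0.05 × 11⌋ = 0 poor households.
So at least 5 − 0 = 5 must be lifted.

5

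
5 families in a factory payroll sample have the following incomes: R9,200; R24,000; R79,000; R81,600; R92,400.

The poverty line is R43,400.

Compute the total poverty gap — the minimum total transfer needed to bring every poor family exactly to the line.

R53,600

Below the line: R9,200, R24,000 (q = 2 of N = 5).
Individual gaps: 43400−9200 = 34200; 43400−24000 = 19400.
Aggregate gap = R53,600.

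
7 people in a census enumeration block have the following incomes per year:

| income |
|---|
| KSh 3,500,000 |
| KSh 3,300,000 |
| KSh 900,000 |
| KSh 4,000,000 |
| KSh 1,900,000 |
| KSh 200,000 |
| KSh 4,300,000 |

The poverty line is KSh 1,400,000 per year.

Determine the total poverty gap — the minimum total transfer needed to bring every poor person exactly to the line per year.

Below the line: KSh 200,000, KSh 900,000 (q = 2 of N = 7).
Individual gaps: 1400000−200000 = 1200000; 1400000−900000 = 500000.
Aggregate gap = KSh 1,700,000.

KSh 1,700,000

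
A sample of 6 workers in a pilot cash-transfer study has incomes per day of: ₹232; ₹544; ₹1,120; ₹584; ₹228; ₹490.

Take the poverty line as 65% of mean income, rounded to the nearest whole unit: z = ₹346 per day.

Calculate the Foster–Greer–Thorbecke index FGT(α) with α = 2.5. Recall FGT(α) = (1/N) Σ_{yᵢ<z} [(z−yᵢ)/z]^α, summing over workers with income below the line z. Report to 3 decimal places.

0.022

Incomes under z: ₹228, ₹232 (q = 2 of N = 6).
Gap ratios (z−y)/z: (346−228)/346 = 0.3410; (346−232)/346 = 0.3295.
Raised to α = 2.5: 0.06792; 0.06231.
Sum = 0.130235; FGT(2.5) = 0.130235 / 6 = 0.022.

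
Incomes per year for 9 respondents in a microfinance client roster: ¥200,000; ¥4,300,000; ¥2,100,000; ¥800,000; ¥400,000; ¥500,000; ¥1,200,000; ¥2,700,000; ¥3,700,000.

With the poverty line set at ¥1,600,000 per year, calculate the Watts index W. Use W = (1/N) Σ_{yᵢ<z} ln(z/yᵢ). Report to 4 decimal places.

0.6233

Below the line: ¥200,000, ¥400,000, ¥500,000, ¥800,000, ¥1,200,000 (q = 5 of N = 9).
ln(z/y) terms: ln(1600000/200000) = 2.0794; ln(1600000/400000) = 1.3863; ln(1600000/500000) = 1.1632; ln(1600000/800000) = 0.6931; ln(1600000/1200000) = 0.2877.
W = 5.609716 / 9 = 0.6233.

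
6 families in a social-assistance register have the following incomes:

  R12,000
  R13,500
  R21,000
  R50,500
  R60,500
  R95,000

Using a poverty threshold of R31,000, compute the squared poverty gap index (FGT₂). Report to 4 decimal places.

0.1331

Incomes under z: R12,000, R13,500, R21,000 (q = 3 of N = 6).
Normalized shortfalls: (31000−12000)/31000 = 0.6129; (31000−13500)/31000 = 0.5645; (31000−21000)/31000 = 0.3226.
Squared: 0.3757; 0.3187; 0.1041.
Sum = 0.798387; P₂ = 0.798387 / 6 = 0.1331.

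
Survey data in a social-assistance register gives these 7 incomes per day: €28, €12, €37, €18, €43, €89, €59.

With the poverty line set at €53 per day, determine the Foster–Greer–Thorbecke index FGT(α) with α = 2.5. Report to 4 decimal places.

0.1570

Poor units: €12, €18, €28, €37, €43 (q = 5 of N = 7).
Gap ratios (z−y)/z: (53−12)/53 = 0.7736; (53−18)/53 = 0.6604; (53−28)/53 = 0.4717; (53−37)/53 = 0.3019; (53−43)/53 = 0.1887.
Raised to α = 2.5: 0.52634; 0.35439; 0.15281; 0.05007; 0.01546.
Sum = 1.099084; FGT(2.5) = 1.099084 / 7 = 0.1570.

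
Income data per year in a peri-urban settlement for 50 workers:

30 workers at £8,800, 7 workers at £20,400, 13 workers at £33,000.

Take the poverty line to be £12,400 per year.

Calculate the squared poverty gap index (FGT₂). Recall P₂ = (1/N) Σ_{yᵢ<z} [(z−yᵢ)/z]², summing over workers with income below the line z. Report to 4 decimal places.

0.0506

Below z: 30×£8,800 (q = 30 of N = 50).
Shortfall ratios: (12400−8800)/12400 = 0.2903 (×30).
Squared: 0.0843 (×30).
Sum = 2.528616; P₂ = 2.528616 / 50 = 0.0506.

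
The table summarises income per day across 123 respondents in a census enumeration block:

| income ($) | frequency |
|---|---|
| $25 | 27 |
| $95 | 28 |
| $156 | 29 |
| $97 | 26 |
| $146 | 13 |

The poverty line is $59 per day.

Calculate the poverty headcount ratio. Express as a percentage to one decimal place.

27 of the 123 respondents have income below $59.
H = 27/123 = 22.0%.

22.0%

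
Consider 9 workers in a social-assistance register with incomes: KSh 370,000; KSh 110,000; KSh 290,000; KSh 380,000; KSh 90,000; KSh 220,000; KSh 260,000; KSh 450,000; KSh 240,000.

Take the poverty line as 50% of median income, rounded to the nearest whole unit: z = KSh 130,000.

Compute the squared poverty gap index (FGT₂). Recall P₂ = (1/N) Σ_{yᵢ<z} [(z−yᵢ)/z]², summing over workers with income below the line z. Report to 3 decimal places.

0.013

Poor units: KSh 90,000, KSh 110,000 (q = 2 of N = 9).
Normalized shortfalls: (130000−90000)/130000 = 0.3077; (130000−110000)/130000 = 0.1538.
Squared: 0.0947; 0.0237.
Sum = 0.118343; P₂ = 0.118343 / 9 = 0.013.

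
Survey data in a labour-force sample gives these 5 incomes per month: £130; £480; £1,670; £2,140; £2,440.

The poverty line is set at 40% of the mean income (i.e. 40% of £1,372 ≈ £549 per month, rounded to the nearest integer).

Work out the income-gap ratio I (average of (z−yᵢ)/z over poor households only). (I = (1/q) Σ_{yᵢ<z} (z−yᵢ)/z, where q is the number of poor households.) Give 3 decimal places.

0.444

Incomes under z: £130, £480 (q = 2 of N = 5).
Shortfall ratios (z−y)/z: 0.7632, 0.1257; sum = 0.888889.
I averages over the q = 2 poor units only: 0.888889 / 2 = 0.444.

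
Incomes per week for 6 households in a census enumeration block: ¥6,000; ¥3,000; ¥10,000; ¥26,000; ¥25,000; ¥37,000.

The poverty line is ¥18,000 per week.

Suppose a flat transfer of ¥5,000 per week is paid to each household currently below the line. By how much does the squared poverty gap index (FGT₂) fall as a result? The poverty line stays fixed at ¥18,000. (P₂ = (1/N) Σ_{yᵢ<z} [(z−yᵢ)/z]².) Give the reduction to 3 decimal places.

0.141

Before: below the line — ¥3,000, ¥6,000, ¥10,000; squared poverty gap index (FGT₂) = 0.22274.
After the ¥5,000 transfer: below the line — ¥8,000, ¥11,000, ¥15,000; squared poverty gap index (FGT₂) = 0.08128.
Reduction = 0.22274 − 0.08128 = 0.141.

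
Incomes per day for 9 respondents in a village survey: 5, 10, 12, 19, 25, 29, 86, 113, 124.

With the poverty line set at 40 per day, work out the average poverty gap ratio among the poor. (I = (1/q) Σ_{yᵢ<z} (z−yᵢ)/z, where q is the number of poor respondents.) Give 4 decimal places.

Incomes under z: 5, 10, 12, 19, 25, 29 (q = 6 of N = 9).
Shortfall ratios (z−y)/z: 0.8750, 0.7500, 0.7000, 0.5250, 0.3750, 0.2750; sum = 3.500000.
The income-gap ratio divides by q (the poor only): 3.500000 / 6 = 0.5833.

0.5833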